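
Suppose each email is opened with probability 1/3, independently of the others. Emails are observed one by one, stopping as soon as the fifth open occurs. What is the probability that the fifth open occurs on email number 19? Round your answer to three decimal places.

0.043

Y = trial on which the fifth success occurs; negative binomial, r=5, p=0.333333.
P(Y=19) = C(18,4) · p^5 · (1−p)^14
= 3060 · 0.0041152 · 0.0034255 = 0.04314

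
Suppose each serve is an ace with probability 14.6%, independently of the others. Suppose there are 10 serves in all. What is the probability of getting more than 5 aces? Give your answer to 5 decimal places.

X ~ Binomial(10, 0.146); P(X ≥ 6) = Σ C(10,k) p^k (1−p)^(10−k) over k:
  k=6: C(10,6)·0.146^6·0.854^4 = 0.0010819
  k=7: C(10,7)·0.146^7·0.854^3 = 0.0001057
  k=8: C(10,8)·0.146^8·0.854^2 = 0.0000068
  k=9: C(10,9)·0.146^9·0.854^1 = 0.0000003
  k=10: C(10,10)·0.146^10·0.854^0 = 0.0000000
Total = 0.0011946

0.00119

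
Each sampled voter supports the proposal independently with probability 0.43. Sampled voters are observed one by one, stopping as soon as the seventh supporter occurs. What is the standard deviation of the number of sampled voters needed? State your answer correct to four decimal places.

4.6453

Y = total sampled voters until the seventh success; negative binomial with r=7, p=0.43.
SD(Y) = √[r(1−p)/p²] = √(21.579232) = 4.645345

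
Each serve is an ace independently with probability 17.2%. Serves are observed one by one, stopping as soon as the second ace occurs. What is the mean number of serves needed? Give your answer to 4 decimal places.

Y = total serves until the second success; negative binomial with r=2, p=0.172.
E[Y] = r / p = 2 / 0.172 = 11.627907

11.6279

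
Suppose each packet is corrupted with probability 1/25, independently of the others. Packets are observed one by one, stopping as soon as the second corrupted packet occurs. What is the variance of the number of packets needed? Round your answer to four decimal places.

Y = total packets until the second success; negative binomial with r=2, p=0.04.
Var(Y) = r(1−p)/p² = 2·0.96 / 0.04² = 1200.000000

1200.0000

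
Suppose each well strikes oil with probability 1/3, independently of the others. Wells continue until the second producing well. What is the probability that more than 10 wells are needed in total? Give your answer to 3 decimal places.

Needing more than 10 wells ⇔ fewer than 2 successes in the first 10. With X ~ Binomial(10, 0.333333), P(Y > 10) = P(X ≤ 1).
  k=0: C(10,0)·0.333333^0·0.666667^10 = 0.01734
  k=1: C(10,1)·0.333333^1·0.666667^9 = 0.08671
P(X ≤ 1) = 0.10405

0.104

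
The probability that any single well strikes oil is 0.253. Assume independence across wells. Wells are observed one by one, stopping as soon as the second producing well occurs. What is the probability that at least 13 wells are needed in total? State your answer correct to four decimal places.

0.1529

Needing more than 12 wells ⇔ fewer than 2 successes in the first 12. With X ~ Binomial(12, 0.253), P(Y > 12) = P(X ≤ 1).
  k=0: C(12,0)·0.253^0·0.747^12 = 0.030189
  k=1: C(12,1)·0.253^1·0.747^11 = 0.122695
P(X ≤ 1) = 0.152884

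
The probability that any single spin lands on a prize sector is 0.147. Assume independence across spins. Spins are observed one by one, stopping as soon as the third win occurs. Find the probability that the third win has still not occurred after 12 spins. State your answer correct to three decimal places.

0.746

Needing more than 12 spins ⇔ fewer than 3 successes in the first 12. With X ~ Binomial(12, 0.147), P(Y > 12) = P(X ≤ 2).
  k=0: C(12,0)·0.147^0·0.853^12 = 0.14838
  k=1: C(12,1)·0.147^1·0.853^11 = 0.30686
  k=2: C(12,2)·0.147^2·0.853^10 = 0.29085
P(X ≤ 2) = 0.74609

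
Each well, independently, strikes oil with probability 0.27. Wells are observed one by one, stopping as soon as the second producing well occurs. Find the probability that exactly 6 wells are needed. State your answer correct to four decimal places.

Y = trial on which the second success occurs; negative binomial, r=2, p=0.27.
P(Y=6) = C(5,1) · p^2 · (1−p)^4
= 5 · 0.0729 · 0.28398 = 0.103512

0.1035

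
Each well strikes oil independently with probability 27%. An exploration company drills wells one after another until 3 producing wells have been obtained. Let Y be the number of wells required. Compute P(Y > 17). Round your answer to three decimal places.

Needing more than 17 wells ⇔ fewer than 3 successes in the first 17. With X ~ Binomial(17, 0.27), P(Y > 17) = P(X ≤ 2).
  k=0: C(17,0)·0.27^0·0.73^17 = 0.00475
  k=1: C(17,1)·0.27^1·0.73^16 = 0.02985
  k=2: C(17,2)·0.27^2·0.73^15 = 0.08833
P(X ≤ 2) = 0.12293

0.123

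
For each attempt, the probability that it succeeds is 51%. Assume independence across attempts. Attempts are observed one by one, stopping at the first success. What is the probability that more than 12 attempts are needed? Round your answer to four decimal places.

0.0002

Y = number of attempts to the first success; geometric, p = 0.51.
P(Y > 12) = P(first 12 all fail) = (1−p)^12 = 0.000192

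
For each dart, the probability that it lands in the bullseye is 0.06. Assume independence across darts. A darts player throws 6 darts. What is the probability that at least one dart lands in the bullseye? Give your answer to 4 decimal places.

P(at least one) = 1 − P(none) = 1 − (1 − 0.06)^6
= 1 − 0.689870 = 0.310130

0.3101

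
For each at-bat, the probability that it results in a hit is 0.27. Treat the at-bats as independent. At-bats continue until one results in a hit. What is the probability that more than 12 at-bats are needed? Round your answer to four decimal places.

0.0229

Y = number of at-bats to the first success; geometric, p = 0.27.
P(Y > 12) = P(first 12 all fail) = (1−p)^12 = 0.022902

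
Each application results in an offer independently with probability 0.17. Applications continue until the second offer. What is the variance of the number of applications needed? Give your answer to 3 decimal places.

57.439

Y = total applications until the second success; negative binomial with r=2, p=0.17.
Var(Y) = r(1−p)/p² = 2·0.83 / 0.17² = 57.43945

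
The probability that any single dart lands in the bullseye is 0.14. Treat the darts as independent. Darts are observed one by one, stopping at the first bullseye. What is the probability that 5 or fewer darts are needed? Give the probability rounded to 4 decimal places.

0.5296

Y = number of darts to the first success; geometric, p = 0.14.
P(Y ≤ 5) = 1 − (1−p)^5 = 1 − 0.470427 = 0.529573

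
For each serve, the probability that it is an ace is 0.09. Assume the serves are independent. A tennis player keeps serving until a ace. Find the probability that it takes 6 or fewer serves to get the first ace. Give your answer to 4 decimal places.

Y = number of serves to the first success; geometric, p = 0.09.
P(Y ≤ 6) = 1 − (1−p)^6 = 1 − 0.567869 = 0.432131

0.4321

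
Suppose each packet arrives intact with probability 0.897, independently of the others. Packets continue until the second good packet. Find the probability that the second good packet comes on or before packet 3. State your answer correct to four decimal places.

0.9704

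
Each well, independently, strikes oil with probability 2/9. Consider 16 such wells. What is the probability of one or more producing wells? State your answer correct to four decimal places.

0.9821

P(at least one) = 1 − P(none) = 1 − (1 − 0.222222)^16
= 1 − 0.017934 = 0.982066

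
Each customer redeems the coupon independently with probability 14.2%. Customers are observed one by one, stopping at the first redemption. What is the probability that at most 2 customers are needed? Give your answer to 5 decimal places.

Y = number of customers to the first success; geometric, p = 0.142.
P(Y ≤ 2) = 1 − (1−p)^2 = 1 − 0.7361640 = 0.2638360

0.26384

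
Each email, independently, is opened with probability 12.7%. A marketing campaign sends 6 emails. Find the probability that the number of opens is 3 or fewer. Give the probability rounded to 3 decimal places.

0.997

X ~ Binomial(6, 0.127); P(X ≤ 3) = Σ C(6,k) p^k (1−p)^(6−k) over k:
  k=0: C(6,0)·0.127^0·0.873^6 = 0.44268
  k=1: C(6,1)·0.127^1·0.873^5 = 0.38639
  k=2: C(6,2)·0.127^2·0.873^4 = 0.14053
  k=3: C(6,3)·0.127^3·0.873^3 = 0.02726
Total = 0.99685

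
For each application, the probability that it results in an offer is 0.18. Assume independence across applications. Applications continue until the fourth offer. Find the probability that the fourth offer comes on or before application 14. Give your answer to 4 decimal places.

0.2351

Finishing within 14 applications ⇔ at least 4 successes in the first 14. With X ~ Binomial(14, 0.18), P(Y ≤ 14) = 1 − P(X ≤ 3).
  k=0: C(14,0)·0.18^0·0.82^14 = 0.062143
  k=1: C(14,1)·0.18^1·0.82^13 = 0.190977
  k=2: C(14,2)·0.18^2·0.82^12 = 0.272491
  k=3: C(14,3)·0.18^3·0.82^11 = 0.239261
1 − 0.764872 = 0.235128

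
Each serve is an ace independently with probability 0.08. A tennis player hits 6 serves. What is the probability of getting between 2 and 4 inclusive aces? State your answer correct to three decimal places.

0.077

X ~ Binomial(6, 0.08); P(2 ≤ X ≤ 4) = Σ C(6,k) p^k (1−p)^(6−k) over k:
  k=2: C(6,2)·0.08^2·0.92^4 = 0.06877
  k=3: C(6,3)·0.08^3·0.92^3 = 0.00797
  k=4: C(6,4)·0.08^4·0.92^2 = 0.00052
Total = 0.07727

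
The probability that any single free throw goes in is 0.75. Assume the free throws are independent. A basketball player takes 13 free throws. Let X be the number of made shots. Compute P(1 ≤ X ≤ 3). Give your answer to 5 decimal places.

0.00013

X ~ Binomial(13, 0.75); P(1 ≤ X ≤ 3) = Σ C(13,k) p^k (1−p)^(13−k) over k:
  k=1: C(13,1)·0.75^1·0.25^12 = 0.0000006
  k=2: C(13,2)·0.75^2·0.25^11 = 0.0000105
  k=3: C(13,3)·0.75^3·0.25^10 = 0.0001151
Total = 0.0001261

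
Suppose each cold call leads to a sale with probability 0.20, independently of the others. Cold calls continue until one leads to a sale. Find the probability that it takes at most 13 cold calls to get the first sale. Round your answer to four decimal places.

Y = number of cold calls to the first success; geometric, p = 0.20.
P(Y ≤ 13) = 1 − (1−p)^13 = 1 − 0.054976 = 0.945024

0.9450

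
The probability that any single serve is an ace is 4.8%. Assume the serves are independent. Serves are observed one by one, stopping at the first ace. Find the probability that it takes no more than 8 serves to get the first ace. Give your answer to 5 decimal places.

0.32532

Y = number of serves to the first success; geometric, p = 0.048.
P(Y ≤ 8) = 1 − (1−p)^8 = 1 − 0.6746765 = 0.3253235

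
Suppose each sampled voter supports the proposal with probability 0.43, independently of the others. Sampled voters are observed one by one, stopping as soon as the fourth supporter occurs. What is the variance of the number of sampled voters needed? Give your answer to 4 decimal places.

Y = total sampled voters until the fourth success; negative binomial with r=4, p=0.43.
Var(Y) = r(1−p)/p² = 4·0.57 / 0.43² = 12.330990

12.3310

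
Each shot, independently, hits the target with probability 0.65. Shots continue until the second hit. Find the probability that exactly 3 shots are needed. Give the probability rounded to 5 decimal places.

Y = trial on which the second success occurs; negative binomial, r=2, p=0.65.
P(Y=3) = C(2,1) · p^2 · (1−p)^1
= 2 · 0.4225 · 0.35 = 0.2957500

0.29575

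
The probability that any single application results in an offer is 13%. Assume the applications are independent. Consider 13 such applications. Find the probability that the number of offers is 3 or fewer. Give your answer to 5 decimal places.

0.92236

X ~ Binomial(13, 0.13); P(X ≤ 3) = Σ C(13,k) p^k (1−p)^(13−k) over k:
  k=0: C(13,0)·0.13^0·0.87^13 = 0.1635876
  k=1: C(13,1)·0.13^1·0.87^12 = 0.3177735
  k=2: C(13,2)·0.13^2·0.87^11 = 0.2849004
  k=3: C(13,3)·0.13^3·0.87^10 = 0.1560949
Total = 0.9223564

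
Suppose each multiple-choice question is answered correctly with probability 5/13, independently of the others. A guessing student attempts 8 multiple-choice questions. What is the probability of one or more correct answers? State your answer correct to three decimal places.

0.979

P(at least one) = 1 − P(none) = 1 − (1 − 0.384615)^8
= 1 − 0.02057 = 0.97943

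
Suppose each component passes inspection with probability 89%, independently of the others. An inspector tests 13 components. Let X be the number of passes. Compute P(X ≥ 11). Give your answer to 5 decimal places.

X ~ Binomial(13, 0.89); P(X ≥ 11) = Σ C(13,k) p^k (1−p)^(13−k) over k:
  k=11: C(13,11)·0.89^11·0.11^2 = 0.2619208
  k=12: C(13,12)·0.89^12·0.11^1 = 0.3531963
  k=13: C(13,13)·0.89^13·0.11^0 = 0.2198215
Total = 0.8349386

0.83494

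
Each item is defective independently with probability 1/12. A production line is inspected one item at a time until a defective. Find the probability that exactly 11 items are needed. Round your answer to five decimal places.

0.03491

Geometric (trials to first success), p = 0.083333.
P(Y = 11) = (1−p)^10 · p = 0.4189 · 0.083333 = 0.0349087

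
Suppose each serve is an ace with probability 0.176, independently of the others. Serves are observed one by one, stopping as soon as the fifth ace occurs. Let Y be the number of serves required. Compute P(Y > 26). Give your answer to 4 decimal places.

Needing more than 26 serves ⇔ fewer than 5 successes in the first 26. With X ~ Binomial(26, 0.176), P(Y > 26) = P(X ≤ 4).
  k=0: C(26,0)·0.176^0·0.824^26 = 0.006518
  k=1: C(26,1)·0.176^1·0.824^25 = 0.036196
  k=2: C(26,2)·0.176^2·0.824^24 = 0.096641
  k=3: C(26,3)·0.176^3·0.824^23 = 0.165134
  k=4: C(26,4)·0.176^4·0.824^22 = 0.202811
P(X ≤ 4) = 0.507300

0.5073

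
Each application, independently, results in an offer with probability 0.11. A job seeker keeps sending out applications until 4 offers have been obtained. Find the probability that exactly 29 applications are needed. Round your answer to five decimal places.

0.02604

Y = trial on which the fourth success occurs; negative binomial, r=4, p=0.11.
P(Y=29) = C(28,3) · p^4 · (1−p)^25
= 3276 · 0.00014641 · 0.054294 = 0.0260414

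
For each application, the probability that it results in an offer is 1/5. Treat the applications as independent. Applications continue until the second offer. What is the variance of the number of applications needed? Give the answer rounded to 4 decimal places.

40.0000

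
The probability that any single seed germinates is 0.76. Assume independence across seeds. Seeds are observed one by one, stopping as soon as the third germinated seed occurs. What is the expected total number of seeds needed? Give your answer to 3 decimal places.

3.947

Y = total seeds until the third success; negative binomial with r=3, p=0.76.
E[Y] = r / p = 3 / 0.76 = 3.94737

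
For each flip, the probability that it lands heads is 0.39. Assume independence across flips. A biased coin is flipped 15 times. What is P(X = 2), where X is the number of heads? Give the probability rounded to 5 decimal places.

X ~ Binomial(n=15, p=0.39).
P(X=2) = C(15,2) · p^2 · (1−p)^13
= 105 · 0.1521 · 0.0016192 = 0.0258587

0.02586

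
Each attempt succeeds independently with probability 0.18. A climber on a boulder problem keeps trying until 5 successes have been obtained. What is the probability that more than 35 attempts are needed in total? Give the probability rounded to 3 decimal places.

0.220

Needing more than 35 attempts ⇔ fewer than 5 successes in the first 35. With X ~ Binomial(35, 0.18), P(Y > 35) = P(X ≤ 4).
  k=0: C(35,0)·0.18^0·0.82^35 = 0.00096
  k=1: C(35,1)·0.18^1·0.82^34 = 0.00740
  k=2: C(35,2)·0.18^2·0.82^33 = 0.02760
  k=3: C(35,3)·0.18^3·0.82^32 = 0.06665
  k=4: C(35,4)·0.18^4·0.82^31 = 0.11704
P(X ≤ 4) = 0.21964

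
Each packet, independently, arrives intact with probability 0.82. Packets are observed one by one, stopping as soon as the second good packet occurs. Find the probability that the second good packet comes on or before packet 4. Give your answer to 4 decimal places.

0.9798

Finishing within 4 packets ⇔ at least 2 successes in the first 4. With X ~ Binomial(4, 0.82), P(Y ≤ 4) = 1 − P(X ≤ 1).
  k=0: C(4,0)·0.82^0·0.18^4 = 0.001050
  k=1: C(4,1)·0.82^1·0.18^3 = 0.019129
1 − 0.020179 = 0.979821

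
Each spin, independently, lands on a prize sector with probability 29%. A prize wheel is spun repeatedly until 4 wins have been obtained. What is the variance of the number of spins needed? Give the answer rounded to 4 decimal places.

33.7693

Y = total spins until the fourth success; negative binomial with r=4, p=0.29.
Var(Y) = r(1−p)/p² = 4·0.71 / 0.29² = 33.769322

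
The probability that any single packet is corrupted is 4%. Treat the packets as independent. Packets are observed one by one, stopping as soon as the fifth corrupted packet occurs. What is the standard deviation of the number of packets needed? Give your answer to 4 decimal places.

54.7723

Y = total packets until the fifth success; negative binomial with r=5, p=0.04.
SD(Y) = √[r(1−p)/p²] = √(3000.000000) = 54.772256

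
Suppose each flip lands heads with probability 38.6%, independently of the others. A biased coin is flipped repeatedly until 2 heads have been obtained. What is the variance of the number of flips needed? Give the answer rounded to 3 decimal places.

Y = total flips until the second success; negative binomial with r=2, p=0.386.
Var(Y) = r(1−p)/p² = 2·0.614 / 0.386² = 8.24183

8.242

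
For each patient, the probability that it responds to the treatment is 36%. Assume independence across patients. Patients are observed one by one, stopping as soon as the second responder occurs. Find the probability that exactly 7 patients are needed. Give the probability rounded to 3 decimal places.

Y = trial on which the second success occurs; negative binomial, r=2, p=0.36.
P(Y=7) = C(6,1) · p^2 · (1−p)^5
= 6 · 0.1296 · 0.10737 = 0.08349

0.083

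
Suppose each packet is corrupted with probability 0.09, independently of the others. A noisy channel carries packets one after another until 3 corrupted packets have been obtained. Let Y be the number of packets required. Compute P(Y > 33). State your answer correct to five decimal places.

Needing more than 33 packets ⇔ fewer than 3 successes in the first 33. With X ~ Binomial(33, 0.09), P(Y > 33) = P(X ≤ 2).
  k=0: C(33,0)·0.09^0·0.91^33 = 0.0445006
  k=1: C(33,1)·0.09^1·0.91^32 = 0.1452382
  k=2: C(33,2)·0.09^2·0.91^31 = 0.2298276
P(X ≤ 2) = 0.4195664

0.41957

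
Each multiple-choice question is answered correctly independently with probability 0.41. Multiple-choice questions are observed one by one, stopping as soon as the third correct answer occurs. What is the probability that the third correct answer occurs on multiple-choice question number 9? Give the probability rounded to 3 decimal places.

0.081

Y = trial on which the third success occurs; negative binomial, r=3, p=0.41.
P(Y=9) = C(8,2) · p^3 · (1−p)^6
= 28 · 0.068921 · 0.042181 = 0.08140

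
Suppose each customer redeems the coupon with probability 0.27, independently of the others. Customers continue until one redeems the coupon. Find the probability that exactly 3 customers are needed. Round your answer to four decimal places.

0.1439

Geometric (trials to first success), p = 0.27.
P(Y = 3) = (1−p)^2 · p = 0.5329 · 0.27 = 0.143883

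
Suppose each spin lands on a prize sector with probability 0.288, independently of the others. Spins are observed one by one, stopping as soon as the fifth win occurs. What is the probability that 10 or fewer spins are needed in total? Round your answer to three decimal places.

Finishing within 10 spins ⇔ at least 5 successes in the first 10. With X ~ Binomial(10, 0.288), P(Y ≤ 10) = 1 − P(X ≤ 4).
  k=0: C(10,0)·0.288^0·0.712^10 = 0.03348
  k=1: C(10,1)·0.288^1·0.712^9 = 0.13543
  k=2: C(10,2)·0.288^2·0.712^8 = 0.24651
  k=3: C(10,3)·0.288^3·0.712^7 = 0.26590
  k=4: C(10,4)·0.288^4·0.712^6 = 0.18822
1 − 0.86954 = 0.13046

0.130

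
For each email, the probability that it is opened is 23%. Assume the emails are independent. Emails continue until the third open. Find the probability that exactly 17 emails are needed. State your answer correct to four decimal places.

0.0376

Y = trial on which the third success occurs; negative binomial, r=3, p=0.23.
P(Y=17) = C(16,2) · p^3 · (1−p)^14
= 120 · 0.012167 · 0.025756 = 0.037604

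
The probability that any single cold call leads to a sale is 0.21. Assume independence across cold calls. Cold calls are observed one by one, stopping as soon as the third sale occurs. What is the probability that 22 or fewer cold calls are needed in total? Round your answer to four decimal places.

Finishing within 22 cold calls ⇔ at least 3 successes in the first 22. With X ~ Binomial(22, 0.21), P(Y ≤ 22) = 1 − P(X ≤ 2).
  k=0: C(22,0)·0.21^0·0.79^22 = 0.005595
  k=1: C(22,1)·0.21^1·0.79^21 = 0.032720
  k=2: C(22,2)·0.21^2·0.79^20 = 0.091326
1 − 0.129640 = 0.870360

0.8704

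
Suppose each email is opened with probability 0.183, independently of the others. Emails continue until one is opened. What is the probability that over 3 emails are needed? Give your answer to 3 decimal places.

Y = number of emails to the first success; geometric, p = 0.183.
P(Y > 3) = P(first 3 all fail) = (1−p)^3 = 0.54534

0.545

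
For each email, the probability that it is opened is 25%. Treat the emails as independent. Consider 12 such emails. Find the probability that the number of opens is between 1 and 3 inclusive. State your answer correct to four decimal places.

X ~ Binomial(12, 0.25); P(1 ≤ X ≤ 3) = Σ C(12,k) p^k (1−p)^(12−k) over k:
  k=1: C(12,1)·0.25^1·0.75^11 = 0.126705
  k=2: C(12,2)·0.25^2·0.75^10 = 0.232293
  k=3: C(12,3)·0.25^3·0.75^9 = 0.258104
Total = 0.617102

0.6171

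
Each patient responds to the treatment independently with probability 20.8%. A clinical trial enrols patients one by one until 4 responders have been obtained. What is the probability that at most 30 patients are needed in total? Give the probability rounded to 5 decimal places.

0.89705

Finishing within 30 patients ⇔ at least 4 successes in the first 30. With X ~ Binomial(30, 0.208), P(Y ≤ 30) = 1 − P(X ≤ 3).
  k=0: C(30,0)·0.208^0·0.792^30 = 0.0009157
  k=1: C(30,1)·0.208^1·0.792^29 = 0.0072146
  k=2: C(30,2)·0.208^2·0.792^28 = 0.0274739
  k=3: C(30,3)·0.208^3·0.792^27 = 0.0673435
1 − 0.1029478 = 0.8970522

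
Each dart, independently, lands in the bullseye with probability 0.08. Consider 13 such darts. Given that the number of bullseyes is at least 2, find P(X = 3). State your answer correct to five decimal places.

X ~ Binomial(13, 0.08). Want P(X=3 | X≥2) = P(X=3) / P(X≥2).
P(X=3) = C(13,3)·0.08^3·0.92^10 = 0.0636084
P(X≥2) = 1 − 0.3382531 − 0.3823730 = 0.2793739
Ratio = 0.0636084 / 0.2793739 = 0.2276819

0.22768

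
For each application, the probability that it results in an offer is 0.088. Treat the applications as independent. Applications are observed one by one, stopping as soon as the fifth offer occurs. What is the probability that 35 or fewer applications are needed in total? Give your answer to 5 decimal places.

0.19075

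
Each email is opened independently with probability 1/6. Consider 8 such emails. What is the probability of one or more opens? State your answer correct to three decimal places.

0.767

P(at least one) = 1 − P(none) = 1 − (1 − 0.166667)^8
= 1 − 0.23257 = 0.76743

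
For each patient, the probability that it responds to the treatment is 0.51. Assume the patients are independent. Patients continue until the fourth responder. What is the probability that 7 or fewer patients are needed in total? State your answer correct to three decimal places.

Finishing within 7 patients ⇔ at least 4 successes in the first 7. With X ~ Binomial(7, 0.51), P(Y ≤ 7) = 1 − P(X ≤ 3).
  k=0: C(7,0)·0.51^0·0.49^7 = 0.00678
  k=1: C(7,1)·0.51^1·0.49^6 = 0.04941
  k=2: C(7,2)·0.51^2·0.49^5 = 0.15429
  k=3: C(7,3)·0.51^3·0.49^4 = 0.26765
1 − 0.47813 = 0.52187

0.522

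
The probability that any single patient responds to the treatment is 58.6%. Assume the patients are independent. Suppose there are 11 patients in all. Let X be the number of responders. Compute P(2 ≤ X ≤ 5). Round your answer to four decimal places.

0.2773

X ~ Binomial(11, 0.586); P(2 ≤ X ≤ 5) = Σ C(11,k) p^k (1−p)^(11−k) over k:
  k=2: C(11,2)·0.586^2·0.414^9 = 0.006748
  k=3: C(11,3)·0.586^3·0.414^8 = 0.028654
  k=4: C(11,4)·0.586^4·0.414^7 = 0.081116
  k=5: C(11,5)·0.586^5·0.414^6 = 0.160743
Total = 0.277260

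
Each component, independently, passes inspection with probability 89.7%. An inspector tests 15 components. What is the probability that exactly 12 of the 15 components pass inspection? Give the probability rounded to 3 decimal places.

0.135

X ~ Binomial(n=15, p=0.897).
P(X=12) = C(15,12) · p^12 · (1−p)^3
= 455 · 0.27134 · 0.0010927 = 0.13491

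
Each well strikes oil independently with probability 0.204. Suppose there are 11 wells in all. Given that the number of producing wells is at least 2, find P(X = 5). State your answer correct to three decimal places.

0.060

X ~ Binomial(11, 0.204). Want P(X=5 | X≥2) = P(X=5) / P(X≥2).
P(X=5) = C(11,5)·0.204^5·0.796^6 = 0.04152
P(X≥2) = 1 − 0.08129 − 0.22917 = 0.68954
Ratio = 0.04152 / 0.68954 = 0.06022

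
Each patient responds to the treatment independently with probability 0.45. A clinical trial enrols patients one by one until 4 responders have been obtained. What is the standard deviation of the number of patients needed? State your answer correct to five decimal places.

Y = total patients until the fourth success; negative binomial with r=4, p=0.45.
SD(Y) = √[r(1−p)/p²] = √(10.8641975) = 3.2960882

3.29609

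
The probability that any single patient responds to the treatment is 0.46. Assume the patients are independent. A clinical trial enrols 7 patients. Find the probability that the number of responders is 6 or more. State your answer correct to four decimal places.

X ~ Binomial(7, 0.46); P(X ≥ 6) = Σ C(7,k) p^k (1−p)^(7−k) over k:
  k=6: C(7,6)·0.46^6·0.54^1 = 0.035813
  k=7: C(7,7)·0.46^7·0.54^0 = 0.004358
Total = 0.040171

0.0402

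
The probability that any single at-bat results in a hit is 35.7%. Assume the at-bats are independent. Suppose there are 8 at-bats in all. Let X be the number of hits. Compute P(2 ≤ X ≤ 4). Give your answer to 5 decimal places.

0.72663

X ~ Binomial(8, 0.357); P(2 ≤ X ≤ 4) = Σ C(8,k) p^k (1−p)^(8−k) over k:
  k=2: C(8,2)·0.357^2·0.643^6 = 0.2522088
  k=3: C(8,3)·0.357^3·0.643^5 = 0.2800577
  k=4: C(8,4)·0.357^4·0.643^4 = 0.1943635
Total = 0.7266301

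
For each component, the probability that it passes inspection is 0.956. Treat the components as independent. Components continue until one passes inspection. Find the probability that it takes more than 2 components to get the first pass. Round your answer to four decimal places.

Y = number of components to the first success; geometric, p = 0.956.
P(Y > 2) = P(first 2 all fail) = (1−p)^2 = 0.001936

0.0019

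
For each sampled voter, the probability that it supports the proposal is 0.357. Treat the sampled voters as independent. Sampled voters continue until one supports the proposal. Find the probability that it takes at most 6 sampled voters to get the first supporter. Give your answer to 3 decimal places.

0.929

Y = number of sampled voters to the first success; geometric, p = 0.357.
P(Y ≤ 6) = 1 − (1−p)^6 = 1 − 0.07068 = 0.92932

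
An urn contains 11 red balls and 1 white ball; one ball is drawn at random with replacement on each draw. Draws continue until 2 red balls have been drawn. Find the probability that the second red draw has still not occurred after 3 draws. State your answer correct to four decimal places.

Needing more than 3 draws ⇔ fewer than 2 successes in the first 3. With X ~ Binomial(3, 0.916667), P(Y > 3) = P(X ≤ 1).
  k=0: C(3,0)·0.916667^0·0.083333^3 = 0.000579
  k=1: C(3,1)·0.916667^1·0.083333^2 = 0.019097
P(X ≤ 1) = 0.019676

0.0197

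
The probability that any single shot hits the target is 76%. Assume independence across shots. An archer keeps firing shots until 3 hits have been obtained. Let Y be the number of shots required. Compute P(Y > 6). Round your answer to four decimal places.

0.0326

Needing more than 6 shots ⇔ fewer than 3 successes in the first 6. With X ~ Binomial(6, 0.76), P(Y > 6) = P(X ≤ 2).
  k=0: C(6,0)·0.76^0·0.24^6 = 0.000191
  k=1: C(6,1)·0.76^1·0.24^5 = 0.003631
  k=2: C(6,2)·0.76^2·0.24^4 = 0.028745
P(X ≤ 2) = 0.032567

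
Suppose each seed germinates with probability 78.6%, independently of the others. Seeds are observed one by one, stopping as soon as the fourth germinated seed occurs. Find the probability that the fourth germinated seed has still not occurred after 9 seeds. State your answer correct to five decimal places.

Needing more than 9 seeds ⇔ fewer than 4 successes in the first 9. With X ~ Binomial(9, 0.786), P(Y > 9) = P(X ≤ 3).
  k=0: C(9,0)·0.786^0·0.214^9 = 0.0000009
  k=1: C(9,1)·0.786^1·0.214^8 = 0.0000311
  k=2: C(9,2)·0.786^2·0.214^7 = 0.0004571
  k=3: C(9,3)·0.786^3·0.214^6 = 0.0039177
P(X ≤ 3) = 0.0044069

0.00441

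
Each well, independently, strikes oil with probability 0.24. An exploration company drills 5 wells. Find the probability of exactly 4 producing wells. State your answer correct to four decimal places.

0.0126

X ~ Binomial(n=5, p=0.24).
P(X=4) = C(5,4) · p^4 · (1−p)^1
= 5 · 0.0033178 · 0.76 = 0.012607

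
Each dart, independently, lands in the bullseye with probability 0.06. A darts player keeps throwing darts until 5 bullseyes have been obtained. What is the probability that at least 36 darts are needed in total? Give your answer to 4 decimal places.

0.9437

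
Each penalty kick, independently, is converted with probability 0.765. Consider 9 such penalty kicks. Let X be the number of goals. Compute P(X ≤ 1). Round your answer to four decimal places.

X ~ Binomial(9, 0.765); P(X ≤ 1) = Σ C(9,k) p^k (1−p)^(9−k) over k:
  k=0: C(9,0)·0.765^0·0.235^9 = 0.000002
  k=1: C(9,1)·0.765^1·0.235^8 = 0.000064
Total = 0.000066

0.0001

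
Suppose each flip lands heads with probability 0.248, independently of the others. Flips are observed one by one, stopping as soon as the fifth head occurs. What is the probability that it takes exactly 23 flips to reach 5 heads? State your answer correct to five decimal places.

0.04059

Y = trial on which the fifth success occurs; negative binomial, r=5, p=0.248.
P(Y=23) = C(22,4) · p^5 · (1−p)^18
= 7315 · 0.00093812 · 0.0059145 = 0.0405876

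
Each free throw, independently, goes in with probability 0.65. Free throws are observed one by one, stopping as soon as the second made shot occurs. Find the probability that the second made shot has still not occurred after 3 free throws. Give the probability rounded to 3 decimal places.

Needing more than 3 free throws ⇔ fewer than 2 successes in the first 3. With X ~ Binomial(3, 0.65), P(Y > 3) = P(X ≤ 1).
  k=0: C(3,0)·0.65^0·0.35^3 = 0.04288
  k=1: C(3,1)·0.65^1·0.35^2 = 0.23888
P(X ≤ 1) = 0.28175

0.282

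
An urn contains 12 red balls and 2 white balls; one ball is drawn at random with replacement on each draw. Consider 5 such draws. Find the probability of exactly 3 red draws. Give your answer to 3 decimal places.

X ~ Binomial(n=5, p=0.857143).
P(X=3) = C(5,3) · p^3 · (1−p)^2
= 10 · 0.62974 · 0.020408 = 0.12852

0.129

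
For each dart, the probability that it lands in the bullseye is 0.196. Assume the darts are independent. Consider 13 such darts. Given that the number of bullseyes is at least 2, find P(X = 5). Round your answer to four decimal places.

X ~ Binomial(13, 0.196). Want P(X=5 | X≥2) = P(X=5) / P(X≥2).
P(X=5) = C(13,5)·0.196^5·0.804^8 = 0.064999
P(X≥2) = 1 − 0.058658 − 0.185897 = 0.755445
Ratio = 0.064999 / 0.755445 = 0.086041

0.0860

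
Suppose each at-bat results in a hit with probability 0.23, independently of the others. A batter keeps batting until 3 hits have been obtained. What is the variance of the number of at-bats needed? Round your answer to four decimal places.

Y = total at-bats until the third success; negative binomial with r=3, p=0.23.
Var(Y) = r(1−p)/p² = 3·0.77 / 0.23² = 43.667297

43.6673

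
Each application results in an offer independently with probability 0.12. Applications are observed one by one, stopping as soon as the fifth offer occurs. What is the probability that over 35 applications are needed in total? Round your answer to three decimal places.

0.588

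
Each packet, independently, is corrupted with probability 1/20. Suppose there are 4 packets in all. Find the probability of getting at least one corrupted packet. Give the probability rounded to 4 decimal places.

0.1855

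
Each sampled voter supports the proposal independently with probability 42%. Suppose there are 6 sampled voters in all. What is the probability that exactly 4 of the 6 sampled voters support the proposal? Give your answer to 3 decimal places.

0.157

X ~ Binomial(n=6, p=0.42).
P(X=4) = C(6,4) · p^4 · (1−p)^2
= 15 · 0.031117 · 0.3364 = 0.15702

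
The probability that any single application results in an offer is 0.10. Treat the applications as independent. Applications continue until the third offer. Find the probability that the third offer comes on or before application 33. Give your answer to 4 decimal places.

0.6543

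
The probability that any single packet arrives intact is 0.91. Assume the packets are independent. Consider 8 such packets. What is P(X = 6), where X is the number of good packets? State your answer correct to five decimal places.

X ~ Binomial(n=8, p=0.91).
P(X=6) = C(8,6) · p^6 · (1−p)^2
= 28 · 0.56787 · 0.0081 = 0.1287927

0.12879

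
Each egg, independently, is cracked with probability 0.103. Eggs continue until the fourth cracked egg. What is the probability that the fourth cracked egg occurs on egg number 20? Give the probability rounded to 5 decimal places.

Y = trial on which the fourth success occurs; negative binomial, r=4, p=0.103.
P(Y=20) = C(19,3) · p^4 · (1−p)^16
= 969 · 0.00011255 · 0.17566 = 0.0191581

0.01916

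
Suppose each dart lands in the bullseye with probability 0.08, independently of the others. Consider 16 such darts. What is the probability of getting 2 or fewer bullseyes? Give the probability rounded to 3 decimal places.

0.869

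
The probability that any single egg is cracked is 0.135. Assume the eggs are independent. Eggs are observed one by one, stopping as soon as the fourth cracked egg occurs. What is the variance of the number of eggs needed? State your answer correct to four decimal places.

189.8491

Y = total eggs until the fourth success; negative binomial with r=4, p=0.135.
Var(Y) = r(1−p)/p² = 4·0.865 / 0.135² = 189.849108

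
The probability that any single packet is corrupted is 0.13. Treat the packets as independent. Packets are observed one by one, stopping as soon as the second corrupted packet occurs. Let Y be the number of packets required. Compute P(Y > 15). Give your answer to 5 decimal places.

0.40135

Needing more than 15 packets ⇔ fewer than 2 successes in the first 15. With X ~ Binomial(15, 0.13), P(Y > 15) = P(X ≤ 1).
  k=0: C(15,0)·0.13^0·0.87^15 = 0.1238194
  k=1: C(15,1)·0.13^1·0.87^14 = 0.2775263
P(X ≤ 1) = 0.4013457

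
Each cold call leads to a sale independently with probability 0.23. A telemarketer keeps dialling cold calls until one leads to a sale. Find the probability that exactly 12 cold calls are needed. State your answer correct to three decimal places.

Geometric (trials to first success), p = 0.23.
P(Y = 12) = (1−p)^11 · p = 0.056415 · 0.23 = 0.01298

0.013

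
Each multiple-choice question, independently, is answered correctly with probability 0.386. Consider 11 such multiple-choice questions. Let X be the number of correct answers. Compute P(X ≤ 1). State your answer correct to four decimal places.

X ~ Binomial(11, 0.386); P(X ≤ 1) = Σ C(11,k) p^k (1−p)^(11−k) over k:
  k=0: C(11,0)·0.386^0·0.614^11 = 0.004676
  k=1: C(11,1)·0.386^1·0.614^10 = 0.032334
Total = 0.037010

0.0370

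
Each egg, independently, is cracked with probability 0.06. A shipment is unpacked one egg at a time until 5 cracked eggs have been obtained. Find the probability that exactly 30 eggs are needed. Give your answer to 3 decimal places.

0.004

Y = trial on which the fifth success occurs; negative binomial, r=5, p=0.06.
P(Y=30) = C(29,4) · p^5 · (1−p)^25
= 23751 · 7.776e-07 · 0.21291 = 0.00393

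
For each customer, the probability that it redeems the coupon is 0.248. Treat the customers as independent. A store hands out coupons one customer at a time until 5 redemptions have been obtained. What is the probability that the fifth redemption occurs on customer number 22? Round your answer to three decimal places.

0.044

Y = trial on which the fifth success occurs; negative binomial, r=5, p=0.248.
P(Y=22) = C(21,4) · p^5 · (1−p)^17
= 5985 · 0.00093812 · 0.0078651 = 0.04416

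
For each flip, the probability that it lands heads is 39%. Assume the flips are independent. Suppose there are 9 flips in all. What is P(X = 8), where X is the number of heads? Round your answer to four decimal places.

0.0029

X ~ Binomial(n=9, p=0.39).
P(X=8) = C(9,8) · p^8 · (1−p)^1
= 9 · 0.0005352 · 0.61 = 0.002938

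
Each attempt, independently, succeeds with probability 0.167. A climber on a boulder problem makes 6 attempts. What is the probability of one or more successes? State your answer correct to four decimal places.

P(at least one) = 1 − P(none) = 1 − (1 − 0.167)^6
= 1 − 0.334095 = 0.665905

0.6659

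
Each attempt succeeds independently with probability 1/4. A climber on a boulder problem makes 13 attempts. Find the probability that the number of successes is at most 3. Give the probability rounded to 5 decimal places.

X ~ Binomial(13, 0.25); P(X ≤ 3) = Σ C(13,k) p^k (1−p)^(13−k) over k:
  k=0: C(13,0)·0.25^0·0.75^13 = 0.0237573
  k=1: C(13,1)·0.25^1·0.75^12 = 0.1029481
  k=2: C(13,2)·0.25^2·0.75^11 = 0.2058963
  k=3: C(13,3)·0.25^3·0.75^10 = 0.2516510
Total = 0.5842527

0.58425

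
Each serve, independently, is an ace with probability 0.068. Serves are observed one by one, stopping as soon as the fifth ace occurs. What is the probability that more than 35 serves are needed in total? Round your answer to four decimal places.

Needing more than 35 serves ⇔ fewer than 5 successes in the first 35. With X ~ Binomial(35, 0.068), P(Y > 35) = P(X ≤ 4).
  k=0: C(35,0)·0.068^0·0.932^35 = 0.085027
  k=1: C(35,1)·0.068^1·0.932^34 = 0.217129
  k=2: C(35,2)·0.068^2·0.932^33 = 0.269315
  k=3: C(35,3)·0.068^3·0.932^32 = 0.216145
  k=4: C(35,4)·0.068^4·0.932^31 = 0.126162
P(X ≤ 4) = 0.913778

0.9138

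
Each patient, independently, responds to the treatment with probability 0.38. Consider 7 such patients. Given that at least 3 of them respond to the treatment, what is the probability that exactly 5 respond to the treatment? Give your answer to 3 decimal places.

0.119

X ~ Binomial(7, 0.38). Want P(X=5 | X≥3) = P(X=5) / P(X≥3).
P(X=5) = C(7,5)·0.38^5·0.62^2 = 0.06396
P(X≥3) = 1 − 0.03522 − 0.15109 − 0.27781 = 0.53589
Ratio = 0.06396 / 0.53589 = 0.11936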